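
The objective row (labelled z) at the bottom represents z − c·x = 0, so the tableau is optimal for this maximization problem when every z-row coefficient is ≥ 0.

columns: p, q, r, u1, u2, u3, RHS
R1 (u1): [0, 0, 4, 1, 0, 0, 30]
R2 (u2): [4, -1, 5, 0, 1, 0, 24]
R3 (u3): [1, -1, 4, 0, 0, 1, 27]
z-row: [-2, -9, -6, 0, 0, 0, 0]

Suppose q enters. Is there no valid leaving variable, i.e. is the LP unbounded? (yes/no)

yes

Every constraint-row entry in column q is ≤ 0, so increasing q is unbounded.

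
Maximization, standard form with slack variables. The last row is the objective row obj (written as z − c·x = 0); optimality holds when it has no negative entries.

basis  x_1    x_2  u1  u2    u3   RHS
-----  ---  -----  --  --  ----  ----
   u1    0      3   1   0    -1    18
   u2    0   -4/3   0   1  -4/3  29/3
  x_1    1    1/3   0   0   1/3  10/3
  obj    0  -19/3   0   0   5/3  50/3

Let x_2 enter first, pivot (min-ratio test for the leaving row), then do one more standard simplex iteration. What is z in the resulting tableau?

56

Ratio test on column x_2 — row 1: 18/3 = 6; row 2: entry -4/3 ≤ 0; row 3: (10/3)/(1/3) = 10. Minimum is 6 at row 1 (u1 leaves); pivot element 3.
Pivot on row 1; the obj-row RHS becomes 50/3 − (-19/3)·6 = 164/3.
Next entering variable (most negative obj-row entry -4/9): u3.
Ratio test on column u3 — row 1: entry -1/3 ≤ 0; row 2: entry -16/9 ≤ 0; row 3: (4/3)/(4/9) = 3. Minimum is 3 at row 3 (x_1 leaves); pivot element 4/9.
After the second pivot the obj-row RHS is 164/3 − (-4/9)·3 = 56.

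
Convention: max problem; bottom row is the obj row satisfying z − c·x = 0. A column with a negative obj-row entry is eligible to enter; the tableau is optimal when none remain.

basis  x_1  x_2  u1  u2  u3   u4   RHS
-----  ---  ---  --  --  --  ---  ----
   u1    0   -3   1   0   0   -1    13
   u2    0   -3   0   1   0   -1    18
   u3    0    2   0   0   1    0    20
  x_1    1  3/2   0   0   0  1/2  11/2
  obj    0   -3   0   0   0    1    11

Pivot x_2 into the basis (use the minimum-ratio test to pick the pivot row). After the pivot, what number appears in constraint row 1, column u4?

Ratio test on column x_2 — row 1: entry -3 ≤ 0; row 2: entry -3 ≤ 0; row 3: 20/2 = 10; row 4: (11/2)/(3/2) = 11/3. Minimum is 11/3 at row 4 (x_1 leaves); pivot element 3/2.
Divide row 4 by 3/2; eliminate column x_2 from the other rows.
Row 1 update in column u4: -1 − (-3)·(1/3) = 0.

0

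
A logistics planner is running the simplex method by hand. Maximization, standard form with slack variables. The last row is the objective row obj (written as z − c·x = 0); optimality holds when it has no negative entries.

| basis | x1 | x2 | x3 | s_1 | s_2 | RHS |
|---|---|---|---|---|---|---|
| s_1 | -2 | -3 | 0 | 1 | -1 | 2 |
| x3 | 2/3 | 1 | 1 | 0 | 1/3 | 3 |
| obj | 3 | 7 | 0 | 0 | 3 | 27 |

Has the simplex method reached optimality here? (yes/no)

Every obj-row coefficient is ≥ 0, so the tableau is optimal.

yes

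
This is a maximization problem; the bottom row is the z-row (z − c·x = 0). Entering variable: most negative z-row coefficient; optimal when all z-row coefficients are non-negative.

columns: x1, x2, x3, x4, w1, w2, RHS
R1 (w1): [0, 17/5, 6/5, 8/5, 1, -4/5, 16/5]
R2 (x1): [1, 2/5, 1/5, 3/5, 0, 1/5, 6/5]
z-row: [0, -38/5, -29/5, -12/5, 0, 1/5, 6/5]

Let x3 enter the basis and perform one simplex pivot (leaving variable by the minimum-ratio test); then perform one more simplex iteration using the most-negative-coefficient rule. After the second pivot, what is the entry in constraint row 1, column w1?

1/2

Ratio test on column x3 — row 1: (16/5)/(6/5) = 8/3; row 2: (6/5)/(1/5) = 6. Minimum is 8/3 at row 1 (w1 leaves); pivot element 6/5.
Divide row 1 by 6/5; eliminate column x3 from the other rows.
Second iteration: most negative z-row entry is -11/3 in column w2, so w2 enters.
Ratio test on column w2 — row 1: entry -2/3 ≤ 0; row 2: (2/3)/(1/3) = 2. Minimum is 2 at row 2 (x1 leaves); pivot element 1/3.
Divide row 2 by 1/3; eliminate column w2 from the other rows.
After both pivots, the entry at constraint row 1, column w1 is 1/2.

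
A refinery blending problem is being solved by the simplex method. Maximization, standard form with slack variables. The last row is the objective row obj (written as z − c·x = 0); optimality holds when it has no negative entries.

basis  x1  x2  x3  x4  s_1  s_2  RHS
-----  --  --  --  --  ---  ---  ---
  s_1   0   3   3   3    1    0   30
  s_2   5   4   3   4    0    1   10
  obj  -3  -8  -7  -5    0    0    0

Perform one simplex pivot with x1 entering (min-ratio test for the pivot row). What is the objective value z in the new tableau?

6

Ratio test on column x1 — row 1: entry 0 ≤ 0; row 2: 10/5 = 2. Minimum is 2 at row 2 (s_2 leaves); pivot element 5.
Pivot on row 2; the obj-row RHS becomes 0 − (-3)·2 = 6.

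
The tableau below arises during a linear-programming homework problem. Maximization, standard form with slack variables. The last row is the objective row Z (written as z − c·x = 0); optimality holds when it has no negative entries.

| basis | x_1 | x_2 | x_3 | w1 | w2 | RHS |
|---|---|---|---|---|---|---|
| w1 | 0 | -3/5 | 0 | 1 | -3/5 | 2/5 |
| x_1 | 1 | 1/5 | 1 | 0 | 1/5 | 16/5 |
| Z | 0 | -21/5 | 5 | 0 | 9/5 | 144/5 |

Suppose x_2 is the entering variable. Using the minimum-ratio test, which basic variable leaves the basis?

Column x_2 entries and ratios — w1: -3/5 ≤ 0, skip; x_1: (16/5)/(1/5) = 16.
Smallest ratio is 16 in the row of x_1, so x_1 leaves.

x_1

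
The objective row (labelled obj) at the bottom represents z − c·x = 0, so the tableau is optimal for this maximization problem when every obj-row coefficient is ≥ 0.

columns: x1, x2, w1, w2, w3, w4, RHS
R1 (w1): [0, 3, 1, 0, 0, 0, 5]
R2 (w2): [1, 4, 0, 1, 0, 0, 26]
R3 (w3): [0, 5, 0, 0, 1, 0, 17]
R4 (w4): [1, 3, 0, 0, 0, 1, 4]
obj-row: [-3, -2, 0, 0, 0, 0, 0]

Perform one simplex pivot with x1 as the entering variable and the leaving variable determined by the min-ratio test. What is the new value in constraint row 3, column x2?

5

Ratio test on column x1 — row 1: entry 0 ≤ 0; row 2: 26/1 = 26; row 3: entry 0 ≤ 0; row 4: 4/1 = 4. Minimum is 4 at row 4 (w4 leaves); pivot element 1.
Divide row 4 by 1; eliminate column x1 from the other rows.
Row 3 update in column x2: 5 − 0·3 = 5.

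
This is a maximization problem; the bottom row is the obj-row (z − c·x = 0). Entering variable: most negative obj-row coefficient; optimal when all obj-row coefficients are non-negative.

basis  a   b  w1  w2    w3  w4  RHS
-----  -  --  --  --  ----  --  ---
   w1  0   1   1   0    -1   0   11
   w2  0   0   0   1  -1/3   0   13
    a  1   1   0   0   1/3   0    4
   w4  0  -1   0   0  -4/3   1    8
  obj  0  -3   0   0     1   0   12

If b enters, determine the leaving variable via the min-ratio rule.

Column b entries and ratios — w1: 11/1 = 11; w2: 0 ≤ 0, skip; a: 4/1 = 4; w4: -1 ≤ 0, skip.
Smallest ratio is 4 in the row of a, so a leaves.

a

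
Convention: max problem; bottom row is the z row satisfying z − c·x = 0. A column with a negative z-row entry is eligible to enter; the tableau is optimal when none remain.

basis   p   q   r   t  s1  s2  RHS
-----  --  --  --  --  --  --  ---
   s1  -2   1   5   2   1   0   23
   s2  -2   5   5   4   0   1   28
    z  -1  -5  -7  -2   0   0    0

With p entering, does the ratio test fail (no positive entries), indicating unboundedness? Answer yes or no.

Every constraint-row entry in column p is ≤ 0, so increasing p is unbounded.

yes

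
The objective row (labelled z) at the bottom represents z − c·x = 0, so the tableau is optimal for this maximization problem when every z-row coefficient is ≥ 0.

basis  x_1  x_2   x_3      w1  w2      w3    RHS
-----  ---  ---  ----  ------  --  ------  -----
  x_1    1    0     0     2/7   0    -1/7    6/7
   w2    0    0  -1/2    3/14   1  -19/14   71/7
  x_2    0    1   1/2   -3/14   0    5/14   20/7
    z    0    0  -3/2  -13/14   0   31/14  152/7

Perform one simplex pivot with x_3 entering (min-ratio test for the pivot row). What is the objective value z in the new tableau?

Ratio test on column x_3 — row 1: entry 0 ≤ 0; row 2: entry -1/2 ≤ 0; row 3: (20/7)/(1/2) = 40/7. Minimum is 40/7 at row 3 (x_2 leaves); pivot element 1/2.
Pivot on row 3; the z-row RHS becomes 152/7 − (-3/2)·(40/7) = 212/7.

212/7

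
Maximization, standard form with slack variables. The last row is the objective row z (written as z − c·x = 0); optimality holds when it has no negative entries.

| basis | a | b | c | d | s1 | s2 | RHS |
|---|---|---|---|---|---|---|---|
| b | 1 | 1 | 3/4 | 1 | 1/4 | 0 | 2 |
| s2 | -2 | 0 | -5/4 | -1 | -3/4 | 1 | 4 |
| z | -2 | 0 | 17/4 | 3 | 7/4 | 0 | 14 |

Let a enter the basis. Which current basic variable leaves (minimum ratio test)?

Column a entries and ratios — b: 2/1 = 2; s2: -2 ≤ 0, skip.
Smallest ratio is 2 in the row of b, so b leaves.

b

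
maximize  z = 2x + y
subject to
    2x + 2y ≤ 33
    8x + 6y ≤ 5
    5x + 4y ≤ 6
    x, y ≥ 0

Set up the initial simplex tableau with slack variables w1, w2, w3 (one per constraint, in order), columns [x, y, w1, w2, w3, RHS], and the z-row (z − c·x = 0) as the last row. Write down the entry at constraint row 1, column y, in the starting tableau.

2

Constraint 1 has coefficient 2 on y.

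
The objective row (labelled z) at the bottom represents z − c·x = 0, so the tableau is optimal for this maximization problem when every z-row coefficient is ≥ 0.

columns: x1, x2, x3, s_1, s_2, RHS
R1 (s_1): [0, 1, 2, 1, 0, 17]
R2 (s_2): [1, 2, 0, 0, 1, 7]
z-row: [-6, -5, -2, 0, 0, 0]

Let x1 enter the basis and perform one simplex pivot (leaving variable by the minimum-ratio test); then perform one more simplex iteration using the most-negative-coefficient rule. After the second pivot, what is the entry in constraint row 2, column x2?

Ratio test on column x1 — row 1: entry 0 ≤ 0; row 2: 7/1 = 7. Minimum is 7 at row 2 (s_2 leaves); pivot element 1.
Divide row 2 by 1; eliminate column x1 from the other rows.
Second iteration: most negative z-row entry is -2 in column x3, so x3 enters.
Ratio test on column x3 — row 1: 17/2 = 17/2; row 2: entry 0 ≤ 0. Minimum is 17/2 at row 1 (s_1 leaves); pivot element 2.
Divide row 1 by 2; eliminate column x3 from the other rows.
After both pivots, the entry at constraint row 2, column x2 is 2.

2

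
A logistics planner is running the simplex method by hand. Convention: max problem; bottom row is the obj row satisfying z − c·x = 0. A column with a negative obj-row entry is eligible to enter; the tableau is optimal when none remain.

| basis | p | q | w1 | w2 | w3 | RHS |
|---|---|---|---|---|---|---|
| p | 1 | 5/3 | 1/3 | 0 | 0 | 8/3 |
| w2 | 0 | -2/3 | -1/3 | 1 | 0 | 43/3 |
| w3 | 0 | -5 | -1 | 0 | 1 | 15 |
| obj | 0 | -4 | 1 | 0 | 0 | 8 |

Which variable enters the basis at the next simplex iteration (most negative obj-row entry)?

q

Negative obj-row entries: q: -4.
The most negative is -4 in column q, so q enters.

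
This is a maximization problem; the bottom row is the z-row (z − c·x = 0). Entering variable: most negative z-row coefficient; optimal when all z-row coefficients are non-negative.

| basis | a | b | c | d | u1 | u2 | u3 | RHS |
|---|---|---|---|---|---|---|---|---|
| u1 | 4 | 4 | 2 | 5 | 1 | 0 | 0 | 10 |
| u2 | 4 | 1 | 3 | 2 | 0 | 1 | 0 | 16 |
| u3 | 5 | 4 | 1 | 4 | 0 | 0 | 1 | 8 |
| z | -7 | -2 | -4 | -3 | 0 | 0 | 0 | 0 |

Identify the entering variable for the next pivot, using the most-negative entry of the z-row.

a

Negative z-row entries: a: -7, b: -2, c: -4, d: -3.
The most negative is -7 in column a, so a enters.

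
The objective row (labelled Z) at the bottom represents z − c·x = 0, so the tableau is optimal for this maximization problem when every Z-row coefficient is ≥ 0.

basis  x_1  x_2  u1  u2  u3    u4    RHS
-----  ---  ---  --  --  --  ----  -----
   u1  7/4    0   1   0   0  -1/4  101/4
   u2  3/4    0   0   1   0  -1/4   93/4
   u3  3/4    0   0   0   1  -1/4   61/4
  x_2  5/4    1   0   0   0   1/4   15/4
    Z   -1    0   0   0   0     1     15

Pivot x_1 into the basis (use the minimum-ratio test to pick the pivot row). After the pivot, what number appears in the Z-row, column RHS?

Ratio test on column x_1 — row 1: (101/4)/(7/4) = 101/7; row 2: (93/4)/(3/4) = 31; row 3: (61/4)/(3/4) = 61/3; row 4: (15/4)/(5/4) = 3. Minimum is 3 at row 4 (x_2 leaves); pivot element 5/4.
Divide row 4 by 5/4; eliminate column x_1 from the other rows.
Z-row update in column RHS: 15 − (-1)·3 = 18.

18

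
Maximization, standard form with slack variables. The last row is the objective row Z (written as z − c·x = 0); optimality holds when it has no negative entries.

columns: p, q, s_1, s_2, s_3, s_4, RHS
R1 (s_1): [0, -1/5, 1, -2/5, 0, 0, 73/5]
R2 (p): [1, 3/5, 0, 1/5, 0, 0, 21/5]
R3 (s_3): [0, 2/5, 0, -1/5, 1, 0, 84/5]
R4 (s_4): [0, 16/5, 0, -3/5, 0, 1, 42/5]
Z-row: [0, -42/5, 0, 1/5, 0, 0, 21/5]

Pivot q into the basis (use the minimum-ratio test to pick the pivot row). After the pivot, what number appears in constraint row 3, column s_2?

-1/8

Ratio test on column q — row 1: entry -1/5 ≤ 0; row 2: (21/5)/(3/5) = 7; row 3: (84/5)/(2/5) = 42; row 4: (42/5)/(16/5) = 21/8. Minimum is 21/8 at row 4 (s_4 leaves); pivot element 16/5.
Divide row 4 by 16/5; eliminate column q from the other rows.
Row 3 update in column s_2: -1/5 − (2/5)·(-3/16) = -1/8.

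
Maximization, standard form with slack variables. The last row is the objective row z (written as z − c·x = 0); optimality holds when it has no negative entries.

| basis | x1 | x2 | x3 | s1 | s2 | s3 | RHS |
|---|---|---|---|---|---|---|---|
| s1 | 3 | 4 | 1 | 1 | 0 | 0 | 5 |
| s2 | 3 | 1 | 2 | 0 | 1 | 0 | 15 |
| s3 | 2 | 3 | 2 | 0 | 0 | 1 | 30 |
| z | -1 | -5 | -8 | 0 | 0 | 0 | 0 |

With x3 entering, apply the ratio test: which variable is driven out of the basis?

Column x3 entries and ratios — s1: 5/1 = 5; s2: 15/2 = 15/2; s3: 30/2 = 15.
Smallest ratio is 5 in the row of s1, so s1 leaves.

s1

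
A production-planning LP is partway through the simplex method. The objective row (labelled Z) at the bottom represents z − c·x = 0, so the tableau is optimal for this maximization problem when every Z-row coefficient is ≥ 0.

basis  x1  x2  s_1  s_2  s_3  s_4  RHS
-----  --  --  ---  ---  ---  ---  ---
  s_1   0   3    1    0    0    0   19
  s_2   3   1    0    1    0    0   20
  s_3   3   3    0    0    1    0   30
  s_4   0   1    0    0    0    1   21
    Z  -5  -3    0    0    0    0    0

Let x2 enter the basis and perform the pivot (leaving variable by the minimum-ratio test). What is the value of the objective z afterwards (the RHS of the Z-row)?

Ratio test on column x2 — row 1: 19/3 = 19/3; row 2: 20/1 = 20; row 3: 30/3 = 10; row 4: 21/1 = 21. Minimum is 19/3 at row 1 (s_1 leaves); pivot element 3.
Pivot on row 1; the Z-row RHS becomes 0 − (-3)·(19/3) = 19.

19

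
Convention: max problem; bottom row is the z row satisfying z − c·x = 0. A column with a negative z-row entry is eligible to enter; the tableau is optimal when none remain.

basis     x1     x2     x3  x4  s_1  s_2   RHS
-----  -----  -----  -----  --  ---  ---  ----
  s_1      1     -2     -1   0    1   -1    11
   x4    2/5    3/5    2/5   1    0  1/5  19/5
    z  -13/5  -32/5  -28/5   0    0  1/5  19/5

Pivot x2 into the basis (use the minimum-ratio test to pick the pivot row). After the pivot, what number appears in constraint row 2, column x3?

Ratio test on column x2 — row 1: entry -2 ≤ 0; row 2: (19/5)/(3/5) = 19/3. Minimum is 19/3 at row 2 (x4 leaves); pivot element 3/5.
Divide row 2 by 3/5; eliminate column x2 from the other rows.
In the new row 2, the x3 entry is the old entry divided by the pivot: (2/5)/(3/5) = 2/3.

2/3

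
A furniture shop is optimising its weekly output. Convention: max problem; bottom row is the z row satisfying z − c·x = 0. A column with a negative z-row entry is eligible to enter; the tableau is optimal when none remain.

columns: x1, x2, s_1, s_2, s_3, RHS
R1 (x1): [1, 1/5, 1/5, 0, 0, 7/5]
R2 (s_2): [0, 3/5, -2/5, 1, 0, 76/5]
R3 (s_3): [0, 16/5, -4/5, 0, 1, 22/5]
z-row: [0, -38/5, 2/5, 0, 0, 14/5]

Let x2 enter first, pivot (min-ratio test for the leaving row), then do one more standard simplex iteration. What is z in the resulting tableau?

20

Ratio test on column x2 — row 1: (7/5)/(1/5) = 7; row 2: (76/5)/(3/5) = 76/3; row 3: (22/5)/(16/5) = 11/8. Minimum is 11/8 at row 3 (s_3 leaves); pivot element 16/5.
Pivot on row 3; the z-row RHS becomes 14/5 − (-38/5)·(11/8) = 53/4.
Next entering variable (most negative z-row entry -3/2): s_1.
Ratio test on column s_1 — row 1: (9/8)/(1/4) = 9/2; row 2: entry -1/4 ≤ 0; row 3: entry -1/4 ≤ 0. Minimum is 9/2 at row 1 (x1 leaves); pivot element 1/4.
After the second pivot the z-row RHS is 53/4 − (-3/2)·(9/2) = 20.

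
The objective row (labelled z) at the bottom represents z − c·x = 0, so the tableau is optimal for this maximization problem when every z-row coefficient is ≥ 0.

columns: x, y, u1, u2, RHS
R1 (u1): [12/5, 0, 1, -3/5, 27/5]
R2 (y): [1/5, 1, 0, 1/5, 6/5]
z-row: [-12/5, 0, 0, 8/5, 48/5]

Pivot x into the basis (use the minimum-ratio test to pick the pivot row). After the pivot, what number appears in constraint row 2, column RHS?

3/4

Ratio test on column x — row 1: (27/5)/(12/5) = 9/4; row 2: (6/5)/(1/5) = 6. Minimum is 9/4 at row 1 (u1 leaves); pivot element 12/5.
Divide row 1 by 12/5; eliminate column x from the other rows.
Row 2 update in column RHS: 6/5 − (1/5)·(9/4) = 3/4.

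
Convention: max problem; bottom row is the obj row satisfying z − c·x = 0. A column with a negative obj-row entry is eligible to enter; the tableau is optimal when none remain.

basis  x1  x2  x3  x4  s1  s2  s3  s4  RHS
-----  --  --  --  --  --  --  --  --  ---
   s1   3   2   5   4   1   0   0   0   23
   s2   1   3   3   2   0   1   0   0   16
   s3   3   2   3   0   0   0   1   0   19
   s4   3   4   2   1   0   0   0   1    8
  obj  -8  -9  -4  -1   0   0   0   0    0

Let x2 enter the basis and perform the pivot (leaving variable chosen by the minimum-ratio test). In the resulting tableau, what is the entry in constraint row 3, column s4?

-1/2

Ratio test on column x2 — row 1: 23/2 = 23/2; row 2: 16/3 = 16/3; row 3: 19/2 = 19/2; row 4: 8/4 = 2. Minimum is 2 at row 4 (s4 leaves); pivot element 4.
Divide row 4 by 4; eliminate column x2 from the other rows.
Row 3 update in column s4: 0 − 2·(1/4) = -1/2.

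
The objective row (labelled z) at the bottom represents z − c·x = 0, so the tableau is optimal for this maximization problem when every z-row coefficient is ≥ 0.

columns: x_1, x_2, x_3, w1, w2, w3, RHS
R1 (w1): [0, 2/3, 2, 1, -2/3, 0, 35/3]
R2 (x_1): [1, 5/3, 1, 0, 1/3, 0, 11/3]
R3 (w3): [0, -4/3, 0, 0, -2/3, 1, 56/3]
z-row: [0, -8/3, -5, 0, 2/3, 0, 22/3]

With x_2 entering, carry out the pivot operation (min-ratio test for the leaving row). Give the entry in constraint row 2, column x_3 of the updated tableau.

Ratio test on column x_2 — row 1: (35/3)/(2/3) = 35/2; row 2: (11/3)/(5/3) = 11/5; row 3: entry -4/3 ≤ 0. Minimum is 11/5 at row 2 (x_1 leaves); pivot element 5/3.
Divide row 2 by 5/3; eliminate column x_2 from the other rows.
In the new row 2, the x_3 entry is the old entry divided by the pivot: 1/(5/3) = 3/5.

3/5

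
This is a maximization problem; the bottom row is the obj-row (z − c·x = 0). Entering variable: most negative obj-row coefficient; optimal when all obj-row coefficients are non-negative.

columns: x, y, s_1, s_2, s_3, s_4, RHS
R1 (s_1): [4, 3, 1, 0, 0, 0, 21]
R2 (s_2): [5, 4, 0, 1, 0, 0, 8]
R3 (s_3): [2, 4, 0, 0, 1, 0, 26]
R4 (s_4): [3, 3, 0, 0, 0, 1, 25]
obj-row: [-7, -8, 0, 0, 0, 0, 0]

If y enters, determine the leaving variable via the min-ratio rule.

Column y entries and ratios — s_1: 21/3 = 7; s_2: 8/4 = 2; s_3: 26/4 = 13/2; s_4: 25/3 = 25/3.
Smallest ratio is 2 in the row of s_2, so s_2 leaves.

s_2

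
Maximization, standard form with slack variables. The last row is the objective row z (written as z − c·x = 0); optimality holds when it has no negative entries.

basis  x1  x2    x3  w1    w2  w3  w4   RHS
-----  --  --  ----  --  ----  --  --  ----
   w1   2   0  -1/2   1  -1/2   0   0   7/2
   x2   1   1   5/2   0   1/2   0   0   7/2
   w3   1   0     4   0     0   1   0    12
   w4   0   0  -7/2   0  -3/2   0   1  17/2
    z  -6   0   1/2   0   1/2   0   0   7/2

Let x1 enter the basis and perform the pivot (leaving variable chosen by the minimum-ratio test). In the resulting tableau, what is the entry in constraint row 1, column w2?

-1/4

Ratio test on column x1 — row 1: (7/2)/2 = 7/4; row 2: (7/2)/1 = 7/2; row 3: 12/1 = 12; row 4: entry 0 ≤ 0. Minimum is 7/4 at row 1 (w1 leaves); pivot element 2.
Divide row 1 by 2; eliminate column x1 from the other rows.
In the new row 1, the w2 entry is the old entry divided by the pivot: (-1/2)/2 = -1/4.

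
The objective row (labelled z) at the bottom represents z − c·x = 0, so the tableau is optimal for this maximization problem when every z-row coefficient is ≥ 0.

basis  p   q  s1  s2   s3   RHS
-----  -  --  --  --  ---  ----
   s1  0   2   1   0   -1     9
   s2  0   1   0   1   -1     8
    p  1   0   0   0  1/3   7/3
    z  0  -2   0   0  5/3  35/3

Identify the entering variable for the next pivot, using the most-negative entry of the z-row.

q

Negative z-row entries: q: -2.
The most negative is -2 in column q, so q enters.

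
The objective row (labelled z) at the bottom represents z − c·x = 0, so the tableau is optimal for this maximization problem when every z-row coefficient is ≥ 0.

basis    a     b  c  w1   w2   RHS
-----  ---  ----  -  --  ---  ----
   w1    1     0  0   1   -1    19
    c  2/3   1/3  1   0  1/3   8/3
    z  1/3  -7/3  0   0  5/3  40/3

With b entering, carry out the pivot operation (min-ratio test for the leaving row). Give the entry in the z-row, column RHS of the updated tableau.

32

Ratio test on column b — row 1: entry 0 ≤ 0; row 2: (8/3)/(1/3) = 8. Minimum is 8 at row 2 (c leaves); pivot element 1/3.
Divide row 2 by 1/3; eliminate column b from the other rows.
z-row update in column RHS: 40/3 − (-7/3)·8 = 32.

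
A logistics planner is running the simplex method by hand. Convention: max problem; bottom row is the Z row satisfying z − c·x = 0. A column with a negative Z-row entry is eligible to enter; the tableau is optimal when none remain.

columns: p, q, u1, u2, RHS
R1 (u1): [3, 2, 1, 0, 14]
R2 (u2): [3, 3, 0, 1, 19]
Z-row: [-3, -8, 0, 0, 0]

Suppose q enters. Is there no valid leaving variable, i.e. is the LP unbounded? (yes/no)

no

Column q has positive entries in row(s) 1, 2, so the ratio test bounds it — not unbounded.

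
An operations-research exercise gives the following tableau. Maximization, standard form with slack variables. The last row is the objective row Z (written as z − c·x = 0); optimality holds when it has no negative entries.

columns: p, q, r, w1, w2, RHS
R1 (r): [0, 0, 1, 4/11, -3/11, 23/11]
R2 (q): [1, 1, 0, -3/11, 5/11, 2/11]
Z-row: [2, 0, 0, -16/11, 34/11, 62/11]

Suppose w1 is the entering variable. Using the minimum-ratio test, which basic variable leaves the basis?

r

Column w1 entries and ratios — r: (23/11)/(4/11) = 23/4; q: -3/11 ≤ 0, skip.
Smallest ratio is 23/4 in the row of r, so r leaves.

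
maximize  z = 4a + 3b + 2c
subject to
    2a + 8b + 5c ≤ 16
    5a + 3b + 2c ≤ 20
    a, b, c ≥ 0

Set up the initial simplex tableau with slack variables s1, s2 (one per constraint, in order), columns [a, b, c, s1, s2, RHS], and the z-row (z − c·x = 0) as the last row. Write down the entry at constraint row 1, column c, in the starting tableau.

5

Constraint 1 has coefficient 5 on c.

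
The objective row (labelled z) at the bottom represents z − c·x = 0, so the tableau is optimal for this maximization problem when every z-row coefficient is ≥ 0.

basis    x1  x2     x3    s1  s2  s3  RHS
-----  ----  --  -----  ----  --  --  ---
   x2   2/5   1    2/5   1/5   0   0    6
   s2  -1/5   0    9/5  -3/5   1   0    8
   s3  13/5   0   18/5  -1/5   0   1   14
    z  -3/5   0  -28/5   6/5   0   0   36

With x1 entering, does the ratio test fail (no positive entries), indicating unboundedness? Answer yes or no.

no

Column x1 has positive entries in row(s) 1, 3, so the ratio test bounds it — not unbounded.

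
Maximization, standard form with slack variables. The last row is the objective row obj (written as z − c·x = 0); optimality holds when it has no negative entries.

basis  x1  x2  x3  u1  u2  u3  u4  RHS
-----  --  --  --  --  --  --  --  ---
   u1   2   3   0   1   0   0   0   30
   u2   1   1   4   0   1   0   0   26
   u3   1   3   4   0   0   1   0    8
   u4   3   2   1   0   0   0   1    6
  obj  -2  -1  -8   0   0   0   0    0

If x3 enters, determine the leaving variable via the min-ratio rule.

Column x3 entries and ratios — u1: 0 ≤ 0, skip; u2: 26/4 = 13/2; u3: 8/4 = 2; u4: 6/1 = 6.
Smallest ratio is 2 in the row of u3, so u3 leaves.

u3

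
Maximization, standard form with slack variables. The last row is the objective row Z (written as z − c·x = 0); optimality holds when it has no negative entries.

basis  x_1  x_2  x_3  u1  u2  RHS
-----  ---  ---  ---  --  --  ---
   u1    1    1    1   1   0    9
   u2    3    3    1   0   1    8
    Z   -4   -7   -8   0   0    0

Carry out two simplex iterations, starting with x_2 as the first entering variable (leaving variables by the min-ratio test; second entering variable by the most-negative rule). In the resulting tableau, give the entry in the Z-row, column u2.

Ratio test on column x_2 — row 1: 9/1 = 9; row 2: 8/3 = 8/3. Minimum is 8/3 at row 2 (u2 leaves); pivot element 3.
Divide row 2 by 3; eliminate column x_2 from the other rows.
Second iteration: most negative Z-row entry is -17/3 in column x_3, so x_3 enters.
Ratio test on column x_3 — row 1: (19/3)/(2/3) = 19/2; row 2: (8/3)/(1/3) = 8. Minimum is 8 at row 2 (x_2 leaves); pivot element 1/3.
Divide row 2 by 1/3; eliminate column x_3 from the other rows.
After both pivots, the entry at the Z-row, column u2 is 8.

8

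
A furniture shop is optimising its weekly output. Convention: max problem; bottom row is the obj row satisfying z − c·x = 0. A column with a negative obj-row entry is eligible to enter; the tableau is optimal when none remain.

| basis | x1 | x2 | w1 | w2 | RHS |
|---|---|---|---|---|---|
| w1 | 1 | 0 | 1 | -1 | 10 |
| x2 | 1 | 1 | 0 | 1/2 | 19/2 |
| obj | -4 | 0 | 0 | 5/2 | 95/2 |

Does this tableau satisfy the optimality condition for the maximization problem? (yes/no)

no

The obj-row has a negative entry -4 in column x1, so it is not optimal.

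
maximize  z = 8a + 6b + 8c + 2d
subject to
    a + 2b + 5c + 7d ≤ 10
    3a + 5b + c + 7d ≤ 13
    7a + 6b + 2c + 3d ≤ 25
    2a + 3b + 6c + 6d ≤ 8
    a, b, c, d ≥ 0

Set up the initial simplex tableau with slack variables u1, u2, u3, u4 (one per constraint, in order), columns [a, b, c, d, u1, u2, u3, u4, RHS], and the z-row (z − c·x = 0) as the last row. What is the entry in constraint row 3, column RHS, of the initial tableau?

The RHS of constraint 3 is b_3 = 25.

25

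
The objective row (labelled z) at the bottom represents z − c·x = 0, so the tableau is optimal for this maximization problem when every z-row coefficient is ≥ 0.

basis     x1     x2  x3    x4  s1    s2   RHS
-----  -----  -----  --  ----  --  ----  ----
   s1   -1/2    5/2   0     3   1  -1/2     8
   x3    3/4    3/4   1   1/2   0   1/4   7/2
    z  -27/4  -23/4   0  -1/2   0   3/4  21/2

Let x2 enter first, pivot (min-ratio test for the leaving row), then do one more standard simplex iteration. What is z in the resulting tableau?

347/9

Ratio test on column x2 — row 1: 8/(5/2) = 16/5; row 2: (7/2)/(3/4) = 14/3. Minimum is 16/5 at row 1 (s1 leaves); pivot element 5/2.
Pivot on row 1; the z-row RHS becomes 21/2 − (-23/4)·(16/5) = 289/10.
Next entering variable (most negative z-row entry -79/10): x1.
Ratio test on column x1 — row 1: entry -1/5 ≤ 0; row 2: (11/10)/(9/10) = 11/9. Minimum is 11/9 at row 2 (x3 leaves); pivot element 9/10.
After the second pivot the z-row RHS is 289/10 − (-79/10)·(11/9) = 347/9.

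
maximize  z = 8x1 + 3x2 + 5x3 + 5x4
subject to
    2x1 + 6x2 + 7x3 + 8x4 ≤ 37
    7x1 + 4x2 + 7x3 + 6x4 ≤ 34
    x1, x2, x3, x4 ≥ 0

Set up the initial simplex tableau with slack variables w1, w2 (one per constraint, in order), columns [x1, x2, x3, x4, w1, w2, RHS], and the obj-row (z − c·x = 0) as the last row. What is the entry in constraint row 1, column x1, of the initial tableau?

Constraint 1 has coefficient 2 on x1.

2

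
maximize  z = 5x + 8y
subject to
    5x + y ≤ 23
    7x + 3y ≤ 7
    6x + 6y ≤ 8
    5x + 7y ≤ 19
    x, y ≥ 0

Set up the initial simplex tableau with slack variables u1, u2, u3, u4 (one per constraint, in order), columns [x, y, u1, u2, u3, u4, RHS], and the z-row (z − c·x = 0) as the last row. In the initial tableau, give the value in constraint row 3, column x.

Constraint 3 has coefficient 6 on x.

6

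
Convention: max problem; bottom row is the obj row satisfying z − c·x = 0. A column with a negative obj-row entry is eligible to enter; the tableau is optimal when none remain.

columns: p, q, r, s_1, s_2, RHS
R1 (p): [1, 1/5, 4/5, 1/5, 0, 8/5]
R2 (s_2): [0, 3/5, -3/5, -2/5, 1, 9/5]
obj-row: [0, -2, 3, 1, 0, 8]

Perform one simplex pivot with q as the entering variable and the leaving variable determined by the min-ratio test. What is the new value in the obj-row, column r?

Ratio test on column q — row 1: (8/5)/(1/5) = 8; row 2: (9/5)/(3/5) = 3. Minimum is 3 at row 2 (s_2 leaves); pivot element 3/5.
Divide row 2 by 3/5; eliminate column q from the other rows.
obj-row update in column r: 3 − (-2)·(-1) = 1.

1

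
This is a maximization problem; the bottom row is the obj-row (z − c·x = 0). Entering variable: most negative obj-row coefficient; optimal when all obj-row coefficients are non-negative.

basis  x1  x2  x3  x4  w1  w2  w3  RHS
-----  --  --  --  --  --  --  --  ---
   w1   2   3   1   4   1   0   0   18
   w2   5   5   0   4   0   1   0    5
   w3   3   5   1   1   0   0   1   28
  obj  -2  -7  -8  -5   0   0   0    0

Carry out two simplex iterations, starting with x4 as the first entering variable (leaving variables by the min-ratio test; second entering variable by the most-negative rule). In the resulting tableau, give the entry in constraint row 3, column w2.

Ratio test on column x4 — row 1: 18/4 = 9/2; row 2: 5/4 = 5/4; row 3: 28/1 = 28. Minimum is 5/4 at row 2 (w2 leaves); pivot element 4.
Divide row 2 by 4; eliminate column x4 from the other rows.
Second iteration: most negative obj-row entry is -8 in column x3, so x3 enters.
Ratio test on column x3 — row 1: 13/1 = 13; row 2: entry 0 ≤ 0; row 3: (107/4)/1 = 107/4. Minimum is 13 at row 1 (w1 leaves); pivot element 1.
Divide row 1 by 1; eliminate column x3 from the other rows.
After both pivots, the entry at constraint row 3, column w2 is 3/4.

3/4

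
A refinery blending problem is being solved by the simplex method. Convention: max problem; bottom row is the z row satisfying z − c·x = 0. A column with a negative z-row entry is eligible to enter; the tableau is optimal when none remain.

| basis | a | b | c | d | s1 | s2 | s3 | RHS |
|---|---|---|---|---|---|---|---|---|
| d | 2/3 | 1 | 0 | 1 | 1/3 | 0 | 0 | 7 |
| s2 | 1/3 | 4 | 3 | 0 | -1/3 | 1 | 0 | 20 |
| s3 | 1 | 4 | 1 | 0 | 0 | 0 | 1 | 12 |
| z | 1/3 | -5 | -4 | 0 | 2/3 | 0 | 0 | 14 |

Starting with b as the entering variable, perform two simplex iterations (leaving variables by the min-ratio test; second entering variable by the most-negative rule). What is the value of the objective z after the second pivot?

40

Ratio test on column b — row 1: 7/1 = 7; row 2: 20/4 = 5; row 3: 12/4 = 3. Minimum is 3 at row 3 (s3 leaves); pivot element 4.
Pivot on row 3; the z-row RHS becomes 14 − (-5)·3 = 29.
Next entering variable (most negative z-row entry -11/4): c.
Ratio test on column c — row 1: entry -1/4 ≤ 0; row 2: 8/2 = 4; row 3: 3/(1/4) = 12. Minimum is 4 at row 2 (s2 leaves); pivot element 2.
After the second pivot the z-row RHS is 29 − (-11/4)·4 = 40.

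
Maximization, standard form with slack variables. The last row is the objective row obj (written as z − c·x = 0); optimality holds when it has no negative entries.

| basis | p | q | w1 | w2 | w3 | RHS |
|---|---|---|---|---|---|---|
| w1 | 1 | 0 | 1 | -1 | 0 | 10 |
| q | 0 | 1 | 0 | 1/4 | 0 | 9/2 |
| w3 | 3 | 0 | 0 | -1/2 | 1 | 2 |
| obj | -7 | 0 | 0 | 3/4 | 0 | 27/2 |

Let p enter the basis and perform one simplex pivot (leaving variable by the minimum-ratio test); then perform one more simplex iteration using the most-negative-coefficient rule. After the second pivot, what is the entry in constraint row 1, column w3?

-1/3

Ratio test on column p — row 1: 10/1 = 10; row 2: entry 0 ≤ 0; row 3: 2/3 = 2/3. Minimum is 2/3 at row 3 (w3 leaves); pivot element 3.
Divide row 3 by 3; eliminate column p from the other rows.
Second iteration: most negative obj-row entry is -5/12 in column w2, so w2 enters.
Ratio test on column w2 — row 1: entry -5/6 ≤ 0; row 2: (9/2)/(1/4) = 18; row 3: entry -1/6 ≤ 0. Minimum is 18 at row 2 (q leaves); pivot element 1/4.
Divide row 2 by 1/4; eliminate column w2 from the other rows.
After both pivots, the entry at constraint row 1, column w3 is -1/3.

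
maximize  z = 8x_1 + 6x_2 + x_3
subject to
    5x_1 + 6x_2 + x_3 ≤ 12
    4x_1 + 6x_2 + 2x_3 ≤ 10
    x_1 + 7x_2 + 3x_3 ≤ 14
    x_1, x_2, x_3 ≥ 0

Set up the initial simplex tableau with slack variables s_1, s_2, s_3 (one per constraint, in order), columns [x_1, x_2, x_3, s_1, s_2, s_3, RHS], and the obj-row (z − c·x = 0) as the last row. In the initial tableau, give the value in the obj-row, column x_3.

The obj-row carries the negated objective coefficients: the x_3 entry is -1.

-1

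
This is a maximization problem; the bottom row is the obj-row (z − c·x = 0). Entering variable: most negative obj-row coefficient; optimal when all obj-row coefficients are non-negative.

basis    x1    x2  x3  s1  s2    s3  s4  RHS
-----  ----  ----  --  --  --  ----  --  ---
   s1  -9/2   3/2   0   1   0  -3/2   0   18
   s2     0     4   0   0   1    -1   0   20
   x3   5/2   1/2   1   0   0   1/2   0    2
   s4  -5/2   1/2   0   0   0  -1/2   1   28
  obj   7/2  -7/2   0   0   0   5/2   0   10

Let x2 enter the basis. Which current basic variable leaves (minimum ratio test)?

Column x2 entries and ratios — s1: 18/(3/2) = 12; s2: 20/4 = 5; x3: 2/(1/2) = 4; s4: 28/(1/2) = 56.
Smallest ratio is 4 in the row of x3, so x3 leaves.

x3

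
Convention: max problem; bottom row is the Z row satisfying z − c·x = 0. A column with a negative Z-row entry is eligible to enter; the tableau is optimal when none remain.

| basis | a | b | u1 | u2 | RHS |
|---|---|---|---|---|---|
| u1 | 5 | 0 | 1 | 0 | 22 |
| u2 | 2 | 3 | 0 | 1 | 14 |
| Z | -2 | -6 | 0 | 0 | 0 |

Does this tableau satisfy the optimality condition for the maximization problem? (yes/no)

The Z-row has a negative entry -6 in column b, so it is not optimal.

no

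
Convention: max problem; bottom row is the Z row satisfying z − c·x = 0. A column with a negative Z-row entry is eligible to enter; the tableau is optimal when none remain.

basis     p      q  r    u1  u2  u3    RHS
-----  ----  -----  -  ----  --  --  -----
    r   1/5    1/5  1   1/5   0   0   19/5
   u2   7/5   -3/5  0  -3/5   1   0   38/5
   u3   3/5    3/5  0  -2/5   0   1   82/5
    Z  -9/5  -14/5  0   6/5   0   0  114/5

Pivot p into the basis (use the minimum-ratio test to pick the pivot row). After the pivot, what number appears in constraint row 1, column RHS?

Ratio test on column p — row 1: (19/5)/(1/5) = 19; row 2: (38/5)/(7/5) = 38/7; row 3: (82/5)/(3/5) = 82/3. Minimum is 38/7 at row 2 (u2 leaves); pivot element 7/5.
Divide row 2 by 7/5; eliminate column p from the other rows.
Row 1 update in column RHS: 19/5 − (1/5)·(38/7) = 19/7.

19/7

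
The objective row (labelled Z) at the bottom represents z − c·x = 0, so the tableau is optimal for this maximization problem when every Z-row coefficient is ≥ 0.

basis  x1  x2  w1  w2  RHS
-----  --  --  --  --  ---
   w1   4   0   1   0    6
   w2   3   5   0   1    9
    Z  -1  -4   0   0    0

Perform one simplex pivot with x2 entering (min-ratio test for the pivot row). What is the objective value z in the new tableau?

Ratio test on column x2 — row 1: entry 0 ≤ 0; row 2: 9/5 = 9/5. Minimum is 9/5 at row 2 (w2 leaves); pivot element 5.
Pivot on row 2; the Z-row RHS becomes 0 − (-4)·(9/5) = 36/5.

36/5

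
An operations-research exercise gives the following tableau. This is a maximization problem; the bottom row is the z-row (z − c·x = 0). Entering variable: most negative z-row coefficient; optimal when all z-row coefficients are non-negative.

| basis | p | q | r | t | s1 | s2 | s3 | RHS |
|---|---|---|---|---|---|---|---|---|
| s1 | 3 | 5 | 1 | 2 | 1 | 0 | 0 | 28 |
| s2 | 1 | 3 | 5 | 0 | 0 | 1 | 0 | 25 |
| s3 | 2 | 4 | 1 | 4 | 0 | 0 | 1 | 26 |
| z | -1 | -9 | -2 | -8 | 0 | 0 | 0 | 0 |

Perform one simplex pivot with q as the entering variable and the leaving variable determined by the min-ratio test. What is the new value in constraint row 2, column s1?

-3/5

Ratio test on column q — row 1: 28/5 = 28/5; row 2: 25/3 = 25/3; row 3: 26/4 = 13/2. Minimum is 28/5 at row 1 (s1 leaves); pivot element 5.
Divide row 1 by 5; eliminate column q from the other rows.
Row 2 update in column s1: 0 − 3·(1/5) = -3/5.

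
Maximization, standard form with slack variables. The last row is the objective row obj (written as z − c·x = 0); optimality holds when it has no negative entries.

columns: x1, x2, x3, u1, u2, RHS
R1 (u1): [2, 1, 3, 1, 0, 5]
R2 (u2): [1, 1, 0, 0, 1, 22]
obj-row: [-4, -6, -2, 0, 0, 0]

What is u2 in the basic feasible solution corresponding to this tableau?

u2 is basic (row 2); its value is the RHS of that row, 22.

22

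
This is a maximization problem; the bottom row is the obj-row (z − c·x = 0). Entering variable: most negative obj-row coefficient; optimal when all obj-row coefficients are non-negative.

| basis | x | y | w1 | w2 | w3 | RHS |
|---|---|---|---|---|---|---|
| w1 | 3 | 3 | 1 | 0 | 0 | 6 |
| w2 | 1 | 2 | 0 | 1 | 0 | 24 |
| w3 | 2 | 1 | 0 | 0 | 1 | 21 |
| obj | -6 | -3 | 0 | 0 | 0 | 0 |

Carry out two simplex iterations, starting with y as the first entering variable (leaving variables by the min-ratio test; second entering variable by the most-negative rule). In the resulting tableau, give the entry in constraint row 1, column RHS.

2

Ratio test on column y — row 1: 6/3 = 2; row 2: 24/2 = 12; row 3: 21/1 = 21. Minimum is 2 at row 1 (w1 leaves); pivot element 3.
Divide row 1 by 3; eliminate column y from the other rows.
Second iteration: most negative obj-row entry is -3 in column x, so x enters.
Ratio test on column x — row 1: 2/1 = 2; row 2: entry -1 ≤ 0; row 3: 19/1 = 19. Minimum is 2 at row 1 (y leaves); pivot element 1.
Divide row 1 by 1; eliminate column x from the other rows.
After both pivots, the entry at constraint row 1, column RHS is 2.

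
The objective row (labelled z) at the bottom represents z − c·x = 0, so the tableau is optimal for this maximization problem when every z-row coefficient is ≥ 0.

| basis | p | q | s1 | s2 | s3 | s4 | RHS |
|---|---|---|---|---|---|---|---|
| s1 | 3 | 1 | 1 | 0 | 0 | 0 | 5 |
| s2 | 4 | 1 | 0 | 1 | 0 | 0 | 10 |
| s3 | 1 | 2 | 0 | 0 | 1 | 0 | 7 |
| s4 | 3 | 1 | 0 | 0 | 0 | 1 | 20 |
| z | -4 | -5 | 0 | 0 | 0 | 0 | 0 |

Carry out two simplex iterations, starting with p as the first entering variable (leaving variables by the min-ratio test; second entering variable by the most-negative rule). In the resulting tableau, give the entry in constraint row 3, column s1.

Ratio test on column p — row 1: 5/3 = 5/3; row 2: 10/4 = 5/2; row 3: 7/1 = 7; row 4: 20/3 = 20/3. Minimum is 5/3 at row 1 (s1 leaves); pivot element 3.
Divide row 1 by 3; eliminate column p from the other rows.
Second iteration: most negative z-row entry is -11/3 in column q, so q enters.
Ratio test on column q — row 1: (5/3)/(1/3) = 5; row 2: entry -1/3 ≤ 0; row 3: (16/3)/(5/3) = 16/5; row 4: entry 0 ≤ 0. Minimum is 16/5 at row 3 (s3 leaves); pivot element 5/3.
Divide row 3 by 5/3; eliminate column q from the other rows.
After both pivots, the entry at constraint row 3, column s1 is -1/5.

-1/5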